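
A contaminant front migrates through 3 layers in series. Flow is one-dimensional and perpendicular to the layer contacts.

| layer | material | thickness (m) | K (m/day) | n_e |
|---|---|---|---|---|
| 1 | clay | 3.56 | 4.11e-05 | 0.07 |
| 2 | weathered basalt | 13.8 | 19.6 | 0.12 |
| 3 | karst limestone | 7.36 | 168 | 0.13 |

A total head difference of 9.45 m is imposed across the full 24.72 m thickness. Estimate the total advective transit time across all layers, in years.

With flow normal to the layers, continuity requires the same specific discharge q through every layer.
Σ(b_i/K_i) = 3.56/4.11e-05 + 13.8/19.6 + 7.36/168 = 86619 d.
q = Δh / Σ(b_i/K_i) = 9.45 / 86619 = 0.0001091 m/day.
In each layer the seepage velocity is v_i = q/n_i, so the layer transit time is t_i = b_i·n_i / q:
  layer 1 (clay): t_1 = 3.56 × 0.07 / 0.0001091 = 2284 d
  layer 2 (weathered basalt): t_2 = 13.8 × 0.12 / 0.0001091 = 15179 d
  layer 3 (karst limestone): t_3 = 7.36 × 0.13 / 0.0001091 = 8770 d
Total t = Σ t_i = 26233 days = 71.82 years.

71.8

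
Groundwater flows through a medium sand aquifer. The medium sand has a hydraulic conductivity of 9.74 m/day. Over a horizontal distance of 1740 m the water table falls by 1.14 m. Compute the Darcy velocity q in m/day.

0.00638

Hydraulic gradient i = Δh / L = 1.14 / 1740 = 0.0006552.
Specific discharge q = K · i = 9.740 × 0.0006552 = 0.006381 m/day.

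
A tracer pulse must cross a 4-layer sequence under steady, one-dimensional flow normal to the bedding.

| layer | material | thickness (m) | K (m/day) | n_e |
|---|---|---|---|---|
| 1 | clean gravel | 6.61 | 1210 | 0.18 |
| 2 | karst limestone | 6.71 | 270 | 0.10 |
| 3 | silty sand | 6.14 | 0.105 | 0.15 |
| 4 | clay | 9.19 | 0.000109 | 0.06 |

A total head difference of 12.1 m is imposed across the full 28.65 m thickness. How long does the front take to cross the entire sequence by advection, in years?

63.6

With flow normal to the layers, continuity requires the same specific discharge q through every layer.
Σ(b_i/K_i) = 6.61/1210 + 6.71/270 + 6.14/0.105 + 9.19/0.000109 = 84370 d.
q = Δh / Σ(b_i/K_i) = 12.1 / 84370 = 0.0001434 m/day.
In each layer the seepage velocity is v_i = q/n_i, so the layer transit time is t_i = b_i·n_i / q:
  layer 1 (clean gravel): t_1 = 6.61 × 0.18 / 0.0001434 = 8296 d
  layer 2 (karst limestone): t_2 = 6.71 × 0.10 / 0.0001434 = 4679 d
  layer 3 (silty sand): t_3 = 6.14 × 0.15 / 0.0001434 = 6422 d
  layer 4 (clay): t_4 = 9.19 × 0.06 / 0.0001434 = 3845 d
Total t = Σ t_i = 23242 days = 63.63 years.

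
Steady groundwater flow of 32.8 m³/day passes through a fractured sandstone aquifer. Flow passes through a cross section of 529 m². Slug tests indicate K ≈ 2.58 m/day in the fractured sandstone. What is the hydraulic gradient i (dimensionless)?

0.0240

From Q = K·A·i, i = Q / (K·A) = 32.8 / (2.580 × 529.0) = 0.02403.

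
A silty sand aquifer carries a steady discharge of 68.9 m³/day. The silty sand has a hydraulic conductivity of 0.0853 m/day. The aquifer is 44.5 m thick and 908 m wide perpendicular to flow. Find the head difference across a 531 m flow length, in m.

Cross-sectional area A = 908 × 44.5 = 40406 m².
From Q = K·A·i, i = Q / (K·A) = 68.9 / (0.08530 × 40406) = 0.01999.
Head loss Δh = i · L = 0.01999 × 531 = 10.61 m.

10.6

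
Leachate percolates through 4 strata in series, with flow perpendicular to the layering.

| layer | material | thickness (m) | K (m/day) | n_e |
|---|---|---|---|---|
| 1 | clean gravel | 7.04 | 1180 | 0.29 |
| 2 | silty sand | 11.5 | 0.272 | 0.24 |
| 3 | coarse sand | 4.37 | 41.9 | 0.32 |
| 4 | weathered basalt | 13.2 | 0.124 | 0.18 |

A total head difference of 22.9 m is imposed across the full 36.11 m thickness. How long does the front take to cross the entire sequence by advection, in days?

With flow normal to the layers, continuity requires the same specific discharge q through every layer.
Σ(b_i/K_i) = 7.04/1180 + 11.5/0.272 + 4.37/41.9 + 13.2/0.124 = 148.8 d.
q = Δh / Σ(b_i/K_i) = 22.9 / 148.8 = 0.1539 m/day.
In each layer the seepage velocity is v_i = q/n_i, so the layer transit time is t_i = b_i·n_i / q:
  layer 1 (clean gravel): t_1 = 7.04 × 0.29 / 0.1539 = 13.27 d
  layer 2 (silty sand): t_2 = 11.5 × 0.24 / 0.1539 = 17.94 d
  layer 3 (coarse sand): t_3 = 4.37 × 0.32 / 0.1539 = 9.089 d
  layer 4 (weathered basalt): t_4 = 13.2 × 0.18 / 0.1539 = 15.44 d
Total t = Σ t_i = 55.74 days.

55.7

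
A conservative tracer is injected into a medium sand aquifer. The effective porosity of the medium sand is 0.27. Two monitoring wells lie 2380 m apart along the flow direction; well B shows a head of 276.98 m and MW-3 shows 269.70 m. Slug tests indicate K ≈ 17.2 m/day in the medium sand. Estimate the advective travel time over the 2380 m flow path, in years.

33.4

Hydraulic gradient i = (276.98 − 269.70) / 2380 = 7.28 / 2380 = 0.003059.
Darcy flux q = K · i = 17.20 × 0.003059 = 0.05261 m/day.
Seepage velocity v = q / n_e = 0.05261 / 0.27 = 0.1949 m/day.
Travel time t = L / v = 2380 / 0.1949 = 12214 days = 33.44 years.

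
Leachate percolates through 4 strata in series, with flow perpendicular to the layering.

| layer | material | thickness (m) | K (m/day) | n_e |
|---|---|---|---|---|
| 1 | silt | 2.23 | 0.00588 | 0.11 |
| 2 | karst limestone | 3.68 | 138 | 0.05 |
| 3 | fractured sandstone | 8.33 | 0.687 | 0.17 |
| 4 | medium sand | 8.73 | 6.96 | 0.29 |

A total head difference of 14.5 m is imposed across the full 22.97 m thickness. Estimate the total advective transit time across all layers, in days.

With flow normal to the layers, continuity requires the same specific discharge q through every layer.
Σ(b_i/K_i) = 2.23/0.00588 + 3.68/138 + 8.33/0.687 + 8.73/6.96 = 392.7 d.
q = Δh / Σ(b_i/K_i) = 14.5 / 392.7 = 0.03693 m/day.
In each layer the seepage velocity is v_i = q/n_i, so the layer transit time is t_i = b_i·n_i / q:
  layer 1 (silt): t_1 = 2.23 × 0.11 / 0.03693 = 6.643 d
  layer 2 (karst limestone): t_2 = 3.68 × 0.05 / 0.03693 = 4.983 d
  layer 3 (fractured sandstone): t_3 = 8.33 × 0.17 / 0.03693 = 38.35 d
  layer 4 (medium sand): t_4 = 8.73 × 0.29 / 0.03693 = 68.56 d
Total t = Σ t_i = 118.5 days.

119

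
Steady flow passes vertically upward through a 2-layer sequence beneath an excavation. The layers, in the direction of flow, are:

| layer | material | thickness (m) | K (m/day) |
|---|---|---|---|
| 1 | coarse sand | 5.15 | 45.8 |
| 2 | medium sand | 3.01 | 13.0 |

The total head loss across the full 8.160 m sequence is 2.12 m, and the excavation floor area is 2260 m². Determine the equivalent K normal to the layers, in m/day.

23.7

Flow is perpendicular to layering, so the layers act in series and the equivalent K is the thickness-weighted harmonic mean.
Total thickness L = 5.15 + 3.01 = 8.160 m.
Σ(b_i/K_i) = 5.15/45.8 + 3.01/13.0 = 0.3440 d.
K_eq = L / Σ(b_i/K_i) = 8.160 / 0.3440 = 23.72 m/day.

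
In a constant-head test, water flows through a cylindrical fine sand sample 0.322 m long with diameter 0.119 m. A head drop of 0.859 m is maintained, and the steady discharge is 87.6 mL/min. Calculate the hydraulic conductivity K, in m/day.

Cross-sectional area A = π·(d/2)² = π × (0.119/2)² = 0.01112 m².
Convert discharge: 87.6 mL/min = 1.460e-06 m³/s.
Darcy's law rearranged: K = Q·L / (A·Δh) = 1.460e-06 × 0.322 / (0.01112 × 0.859) = 4.921e-05 m/s = 4.252 m/day.

4.25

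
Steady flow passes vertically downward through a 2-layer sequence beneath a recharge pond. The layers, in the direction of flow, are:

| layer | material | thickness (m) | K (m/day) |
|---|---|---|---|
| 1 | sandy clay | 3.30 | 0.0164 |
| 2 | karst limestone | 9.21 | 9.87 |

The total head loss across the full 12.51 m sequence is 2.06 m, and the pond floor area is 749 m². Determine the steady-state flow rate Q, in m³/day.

7.63

Flow is perpendicular to layering, so the layers act in series and the equivalent K is the thickness-weighted harmonic mean.
Total thickness L = 3.30 + 9.21 = 12.51 m.
Σ(b_i/K_i) = 3.30/0.0164 + 9.21/9.87 = 202.2 d.
K_eq = L / Σ(b_i/K_i) = 12.51 / 202.2 = 0.06188 m/day.
Q = K_eq · A · (Δh/L) = 0.06188 × 749 × (2.06/12.51) = 7.633 m³/day.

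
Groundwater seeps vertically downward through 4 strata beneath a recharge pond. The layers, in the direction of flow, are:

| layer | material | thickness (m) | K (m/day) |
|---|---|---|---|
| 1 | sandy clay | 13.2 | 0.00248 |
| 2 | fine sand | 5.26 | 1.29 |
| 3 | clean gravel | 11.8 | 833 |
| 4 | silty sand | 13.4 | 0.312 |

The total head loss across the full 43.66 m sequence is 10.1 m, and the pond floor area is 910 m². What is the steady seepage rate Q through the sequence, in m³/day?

Flow is perpendicular to layering, so the layers act in series and the equivalent K is the thickness-weighted harmonic mean.
Total thickness L = 13.2 + 5.26 + 11.8 + 13.4 = 43.66 m.
Σ(b_i/K_i) = 13.2/0.00248 + 5.26/1.29 + 11.8/833 + 13.4/0.312 = 5370 d.
K_eq = L / Σ(b_i/K_i) = 43.66 / 5370 = 0.008131 m/day.
Q = K_eq · A · (Δh/L) = 0.008131 × 910 × (10.1/43.66) = 1.712 m³/day.

1.71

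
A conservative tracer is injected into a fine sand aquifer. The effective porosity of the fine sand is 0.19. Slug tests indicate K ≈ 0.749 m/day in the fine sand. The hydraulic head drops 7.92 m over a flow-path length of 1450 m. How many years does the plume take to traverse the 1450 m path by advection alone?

184

Hydraulic gradient i = Δh / L = 7.92 / 1450 = 0.005462.
Darcy flux q = K · i = 0.7490 × 0.005462 = 0.004091 m/day.
Seepage velocity v = q / n_e = 0.004091 / 0.19 = 0.02153 m/day.
Travel time t = L / v = 1450 / 0.02153 = 67341 days = 184.4 years.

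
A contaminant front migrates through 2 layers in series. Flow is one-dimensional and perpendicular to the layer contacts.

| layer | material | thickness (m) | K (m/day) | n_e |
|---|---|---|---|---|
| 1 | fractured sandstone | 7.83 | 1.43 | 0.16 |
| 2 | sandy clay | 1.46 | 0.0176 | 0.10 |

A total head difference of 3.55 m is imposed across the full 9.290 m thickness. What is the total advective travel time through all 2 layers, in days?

With flow normal to the layers, continuity requires the same specific discharge q through every layer.
Σ(b_i/K_i) = 7.83/1.43 + 1.46/0.0176 = 88.43 d.
q = Δh / Σ(b_i/K_i) = 3.55 / 88.43 = 0.04014 m/day.
In each layer the seepage velocity is v_i = q/n_i, so the layer transit time is t_i = b_i·n_i / q:
  layer 1 (fractured sandstone): t_1 = 7.83 × 0.16 / 0.04014 = 31.21 d
  layer 2 (sandy clay): t_2 = 1.46 × 0.10 / 0.04014 = 3.637 d
Total t = Σ t_i = 34.84 days.

34.8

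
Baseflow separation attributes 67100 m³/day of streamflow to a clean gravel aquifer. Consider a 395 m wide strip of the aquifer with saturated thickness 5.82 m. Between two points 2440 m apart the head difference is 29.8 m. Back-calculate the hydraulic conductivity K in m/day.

Cross-sectional area A = 395 × 5.82 = 2299 m².
Hydraulic gradient i = Δh / L = 29.8 / 2440 = 0.01221.
From Q = K·A·i, K = Q / (A·i) = 67100 / (2299 × 0.01221) = 2390 m/day.

2390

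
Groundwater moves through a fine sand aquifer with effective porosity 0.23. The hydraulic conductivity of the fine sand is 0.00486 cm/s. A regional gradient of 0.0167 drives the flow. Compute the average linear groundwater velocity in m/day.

Convert K: 0.00486 cm/s × 864 = 4.199 m/day.
Hydraulic gradient i = 0.0167.
Darcy flux q = K · i = 4.199 × 0.01670 = 0.07012 m/day.
Seepage velocity v = q / n_e = 0.07012 / 0.23 = 0.3049 m/day.

0.305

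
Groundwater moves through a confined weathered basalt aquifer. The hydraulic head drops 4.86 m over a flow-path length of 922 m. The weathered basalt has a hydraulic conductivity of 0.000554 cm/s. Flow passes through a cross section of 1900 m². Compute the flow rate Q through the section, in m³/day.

Convert K: 0.000554 cm/s × 864 = 0.4787 m/day.
Hydraulic gradient i = Δh / L = 4.86 / 922 = 0.005271.
Darcy's law: Q = K · A · i = 0.4787 × 1900 × 0.005271 = 4.794 m³/day.

4.79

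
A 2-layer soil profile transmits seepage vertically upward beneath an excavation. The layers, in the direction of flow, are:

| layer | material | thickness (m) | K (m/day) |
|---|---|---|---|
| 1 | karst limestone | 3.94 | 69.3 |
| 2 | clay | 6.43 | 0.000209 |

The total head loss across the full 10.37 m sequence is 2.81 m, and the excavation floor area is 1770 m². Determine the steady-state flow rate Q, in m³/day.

Flow is perpendicular to layering, so the layers act in series and the equivalent K is the thickness-weighted harmonic mean.
Total thickness L = 3.94 + 6.43 = 10.37 m.
Σ(b_i/K_i) = 3.94/69.3 + 6.43/0.000209 = 30766 d.
K_eq = L / Σ(b_i/K_i) = 10.37 / 30766 = 0.0003371 m/day.
Q = K_eq · A · (Δh/L) = 0.0003371 × 1770 × (2.81/10.37) = 0.1617 m³/day.

0.162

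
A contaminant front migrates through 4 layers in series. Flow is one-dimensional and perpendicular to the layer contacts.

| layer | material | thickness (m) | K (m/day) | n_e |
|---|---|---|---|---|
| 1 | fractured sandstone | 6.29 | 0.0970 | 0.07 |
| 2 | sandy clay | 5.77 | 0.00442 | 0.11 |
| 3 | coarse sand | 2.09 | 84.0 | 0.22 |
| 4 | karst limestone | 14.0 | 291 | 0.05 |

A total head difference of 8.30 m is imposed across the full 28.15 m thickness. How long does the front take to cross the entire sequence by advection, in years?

1.01

With flow normal to the layers, continuity requires the same specific discharge q through every layer.
Σ(b_i/K_i) = 6.29/0.0970 + 5.77/0.00442 + 2.09/84.0 + 14.0/291 = 1370 d.
q = Δh / Σ(b_i/K_i) = 8.30 / 1370 = 0.006057 m/day.
In each layer the seepage velocity is v_i = q/n_i, so the layer transit time is t_i = b_i·n_i / q:
  layer 1 (fractured sandstone): t_1 = 6.29 × 0.07 / 0.006057 = 72.69 d
  layer 2 (sandy clay): t_2 = 5.77 × 0.11 / 0.006057 = 104.8 d
  layer 3 (coarse sand): t_3 = 2.09 × 0.22 / 0.006057 = 75.91 d
  layer 4 (karst limestone): t_4 = 14.0 × 0.05 / 0.006057 = 115.6 d
Total t = Σ t_i = 369.0 days = 1.010 years.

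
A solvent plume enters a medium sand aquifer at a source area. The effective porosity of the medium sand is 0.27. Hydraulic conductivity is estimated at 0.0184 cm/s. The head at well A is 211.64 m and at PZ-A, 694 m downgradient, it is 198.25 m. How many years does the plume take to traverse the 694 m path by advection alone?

1.67

Convert K: 0.0184 cm/s × 864 = 15.90 m/day.
Hydraulic gradient i = (211.64 − 198.25) / 694 = 13.39 / 694 = 0.01929.
Darcy flux q = K · i = 15.90 × 0.01929 = 0.3067 m/day.
Seepage velocity v = q / n_e = 0.3067 / 0.27 = 1.136 m/day.
Travel time t = L / v = 694 / 1.136 = 610.9 days = 1.673 years.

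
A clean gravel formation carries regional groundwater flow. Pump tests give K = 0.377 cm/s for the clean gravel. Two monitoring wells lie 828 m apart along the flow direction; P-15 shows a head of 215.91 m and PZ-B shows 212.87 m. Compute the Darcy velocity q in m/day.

1.20

Convert K: 0.377 cm/s × 864 = 325.7 m/day.
Hydraulic gradient i = (215.91 − 212.87) / 828 = 3.04 / 828 = 0.003671.
Specific discharge q = K · i = 325.7 × 0.003671 = 1.196 m/day.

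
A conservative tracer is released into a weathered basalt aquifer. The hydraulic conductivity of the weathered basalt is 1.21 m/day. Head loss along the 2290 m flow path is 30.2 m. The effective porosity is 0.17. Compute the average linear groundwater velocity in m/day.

0.0939

Hydraulic gradient i = Δh / L = 30.2 / 2290 = 0.01319.
Darcy flux q = K · i = 1.210 × 0.01319 = 0.01596 m/day.
Seepage velocity v = q / n_e = 0.01596 / 0.17 = 0.09387 m/day.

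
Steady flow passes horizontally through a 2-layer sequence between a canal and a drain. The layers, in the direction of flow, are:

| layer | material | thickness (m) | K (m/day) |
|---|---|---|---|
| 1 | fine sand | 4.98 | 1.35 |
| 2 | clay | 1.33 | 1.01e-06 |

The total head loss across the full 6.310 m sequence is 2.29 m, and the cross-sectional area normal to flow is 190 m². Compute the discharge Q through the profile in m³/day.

0.000330

Flow is perpendicular to layering, so the layers act in series and the equivalent K is the thickness-weighted harmonic mean.
Total thickness L = 4.98 + 1.33 = 6.310 m.
Σ(b_i/K_i) = 4.98/1.35 + 1.33/1.01e-06 = 1.317e+06 d.
K_eq = L / Σ(b_i/K_i) = 6.310 / 1.317e+06 = 4.792e-06 m/day.
Q = K_eq · A · (Δh/L) = 4.792e-06 × 190 × (2.29/6.310) = 0.0003304 m³/day.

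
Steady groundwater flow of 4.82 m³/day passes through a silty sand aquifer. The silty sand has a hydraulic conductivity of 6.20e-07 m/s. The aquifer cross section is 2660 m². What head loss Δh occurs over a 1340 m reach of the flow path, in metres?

Convert K: 6.20e-07 m/s × 86400 = 0.05357 m/day.
From Q = K·A·i, i = Q / (K·A) = 4.82 / (0.05357 × 2660) = 0.03383.
Head loss Δh = i · L = 0.03383 × 1340 = 45.33 m.

45.3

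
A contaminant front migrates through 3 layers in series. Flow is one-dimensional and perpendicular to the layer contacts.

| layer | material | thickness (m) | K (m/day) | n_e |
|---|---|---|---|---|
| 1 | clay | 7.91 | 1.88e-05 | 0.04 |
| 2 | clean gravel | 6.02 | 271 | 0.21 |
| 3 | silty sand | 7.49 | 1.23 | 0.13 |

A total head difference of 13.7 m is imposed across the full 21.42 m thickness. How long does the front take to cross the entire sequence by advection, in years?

215

With flow normal to the layers, continuity requires the same specific discharge q through every layer.
Σ(b_i/K_i) = 7.91/1.88e-05 + 6.02/271 + 7.49/1.23 = 4.208e+05 d.
q = Δh / Σ(b_i/K_i) = 13.7 / 4.208e+05 = 3.256e-05 m/day.
In each layer the seepage velocity is v_i = q/n_i, so the layer transit time is t_i = b_i·n_i / q:
  layer 1 (clay): t_1 = 7.91 × 0.04 / 3.256e-05 = 9717 d
  layer 2 (clean gravel): t_2 = 6.02 × 0.21 / 3.256e-05 = 38826 d
  layer 3 (silty sand): t_3 = 7.49 × 0.13 / 3.256e-05 = 29904 d
Total t = Σ t_i = 78447 days = 214.8 years.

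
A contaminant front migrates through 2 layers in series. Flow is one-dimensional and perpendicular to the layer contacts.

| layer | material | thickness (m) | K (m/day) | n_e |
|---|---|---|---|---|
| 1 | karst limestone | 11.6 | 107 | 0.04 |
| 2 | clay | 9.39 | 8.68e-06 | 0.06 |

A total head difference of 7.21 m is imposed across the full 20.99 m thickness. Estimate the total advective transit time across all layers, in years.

422

With flow normal to the layers, continuity requires the same specific discharge q through every layer.
Σ(b_i/K_i) = 11.6/107 + 9.39/8.68e-06 = 1.082e+06 d.
q = Δh / Σ(b_i/K_i) = 7.21 / 1.082e+06 = 6.665e-06 m/day.
In each layer the seepage velocity is v_i = q/n_i, so the layer transit time is t_i = b_i·n_i / q:
  layer 1 (karst limestone): t_1 = 11.6 × 0.04 / 6.665e-06 = 69619 d
  layer 2 (clay): t_2 = 9.39 × 0.06 / 6.665e-06 = 84533 d
Total t = Σ t_i = 1.542e+05 days = 422.0 years.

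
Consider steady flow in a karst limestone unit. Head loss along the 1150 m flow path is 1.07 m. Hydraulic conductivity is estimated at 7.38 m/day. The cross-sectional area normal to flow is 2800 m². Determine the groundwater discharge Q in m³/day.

Hydraulic gradient i = Δh / L = 1.07 / 1150 = 0.0009304.
Darcy's law: Q = K · A · i = 7.380 × 2800 × 0.0009304 = 19.23 m³/day.

19.2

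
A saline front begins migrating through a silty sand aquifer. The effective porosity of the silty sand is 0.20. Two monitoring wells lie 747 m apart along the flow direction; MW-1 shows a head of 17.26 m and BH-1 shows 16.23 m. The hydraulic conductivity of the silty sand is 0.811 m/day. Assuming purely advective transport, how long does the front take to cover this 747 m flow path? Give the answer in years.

366

Hydraulic gradient i = (17.26 − 16.23) / 747 = 1.03 / 747 = 0.001379.
Darcy flux q = K · i = 0.8110 × 0.001379 = 0.001118 m/day.
Seepage velocity v = q / n_e = 0.001118 / 0.20 = 0.005591 m/day.
Travel time t = L / v = 747 / 0.005591 = 1.336e+05 days = 365.8 years.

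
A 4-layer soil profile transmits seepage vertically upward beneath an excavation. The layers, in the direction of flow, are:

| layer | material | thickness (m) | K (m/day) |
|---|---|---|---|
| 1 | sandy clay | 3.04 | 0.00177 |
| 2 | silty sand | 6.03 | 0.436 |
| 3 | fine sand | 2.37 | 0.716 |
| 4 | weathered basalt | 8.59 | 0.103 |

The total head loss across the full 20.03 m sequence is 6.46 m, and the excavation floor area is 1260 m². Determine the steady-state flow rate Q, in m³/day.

Flow is perpendicular to layering, so the layers act in series and the equivalent K is the thickness-weighted harmonic mean.
Total thickness L = 3.04 + 6.03 + 2.37 + 8.59 = 20.03 m.
Σ(b_i/K_i) = 3.04/0.00177 + 6.03/0.436 + 2.37/0.716 + 8.59/0.103 = 1818 d.
K_eq = L / Σ(b_i/K_i) = 20.03 / 1818 = 0.01102 m/day.
Q = K_eq · A · (Δh/L) = 0.01102 × 1260 × (6.46/20.03) = 4.477 m³/day.

4.48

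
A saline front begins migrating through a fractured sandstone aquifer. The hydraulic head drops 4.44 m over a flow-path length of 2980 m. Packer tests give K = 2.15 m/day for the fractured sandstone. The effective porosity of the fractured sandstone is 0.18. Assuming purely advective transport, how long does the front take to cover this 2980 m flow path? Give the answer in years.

458

Hydraulic gradient i = Δh / L = 4.44 / 2980 = 0.001490.
Darcy flux q = K · i = 2.150 × 0.001490 = 0.003203 m/day.
Seepage velocity v = q / n_e = 0.003203 / 0.18 = 0.01780 m/day.
Travel time t = L / v = 2980 / 0.01780 = 1.674e+05 days = 458.5 years.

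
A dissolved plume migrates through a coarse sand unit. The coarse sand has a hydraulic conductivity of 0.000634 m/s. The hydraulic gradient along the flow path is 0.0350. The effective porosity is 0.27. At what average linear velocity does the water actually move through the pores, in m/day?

7.10

Convert K: 0.000634 m/s × 86400 = 54.78 m/day.
Hydraulic gradient i = 0.0350.
Darcy flux q = K · i = 54.78 × 0.03500 = 1.917 m/day.
Seepage velocity v = q / n_e = 1.917 / 0.27 = 7.101 m/day.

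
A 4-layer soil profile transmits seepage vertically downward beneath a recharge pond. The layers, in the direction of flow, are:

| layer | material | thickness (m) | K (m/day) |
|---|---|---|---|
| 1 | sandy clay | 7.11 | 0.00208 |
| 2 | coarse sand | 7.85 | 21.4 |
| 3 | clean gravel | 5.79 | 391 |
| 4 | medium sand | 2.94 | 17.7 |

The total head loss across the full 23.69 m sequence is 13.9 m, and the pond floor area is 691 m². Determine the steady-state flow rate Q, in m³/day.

2.81

Flow is perpendicular to layering, so the layers act in series and the equivalent K is the thickness-weighted harmonic mean.
Total thickness L = 7.11 + 7.85 + 5.79 + 2.94 = 23.69 m.
Σ(b_i/K_i) = 7.11/0.00208 + 7.85/21.4 + 5.79/391 + 2.94/17.7 = 3419 d.
K_eq = L / Σ(b_i/K_i) = 23.69 / 3419 = 0.006929 m/day.
Q = K_eq · A · (Δh/L) = 0.006929 × 691 × (13.9/23.69) = 2.809 m³/day.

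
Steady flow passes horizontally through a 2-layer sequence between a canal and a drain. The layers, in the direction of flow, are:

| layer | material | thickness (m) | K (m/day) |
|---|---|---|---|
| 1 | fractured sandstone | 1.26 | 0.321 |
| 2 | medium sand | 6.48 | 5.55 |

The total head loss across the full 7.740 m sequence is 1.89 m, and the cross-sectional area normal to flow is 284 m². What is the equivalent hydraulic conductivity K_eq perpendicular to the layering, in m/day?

1.52

Flow is perpendicular to layering, so the layers act in series and the equivalent K is the thickness-weighted harmonic mean.
Total thickness L = 1.26 + 6.48 = 7.740 m.
Σ(b_i/K_i) = 1.26/0.321 + 6.48/5.55 = 5.093 d.
K_eq = L / Σ(b_i/K_i) = 7.740 / 5.093 = 1.520 m/day.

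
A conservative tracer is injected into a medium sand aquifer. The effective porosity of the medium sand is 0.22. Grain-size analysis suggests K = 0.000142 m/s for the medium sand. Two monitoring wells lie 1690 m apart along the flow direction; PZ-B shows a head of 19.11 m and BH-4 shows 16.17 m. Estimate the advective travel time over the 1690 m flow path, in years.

47.7

Convert K: 0.000142 m/s × 86400 = 12.27 m/day.
Hydraulic gradient i = (19.11 − 16.17) / 1690 = 2.94 / 1690 = 0.001740.
Darcy flux q = K · i = 12.27 × 0.001740 = 0.02134 m/day.
Seepage velocity v = q / n_e = 0.02134 / 0.22 = 0.09702 m/day.
Travel time t = L / v = 1690 / 0.09702 = 17420 days = 47.69 years.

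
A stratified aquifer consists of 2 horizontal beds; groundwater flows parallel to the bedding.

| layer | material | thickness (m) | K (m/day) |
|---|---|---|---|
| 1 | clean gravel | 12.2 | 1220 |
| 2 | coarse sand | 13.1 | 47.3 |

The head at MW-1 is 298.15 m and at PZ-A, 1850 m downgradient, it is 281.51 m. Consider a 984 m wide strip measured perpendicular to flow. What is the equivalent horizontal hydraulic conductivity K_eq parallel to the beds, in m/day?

613

Flow is parallel to layering, so each bed carries its own Darcy discharge and the transmissivities add.
Σ(K_i·b_i) = 1220×12.2 + 47.3×13.1 = 15504 m²/day.
Total thickness b = 25.30 m, so K_eq = Σ(K_i·b_i)/b = 612.8 m/day.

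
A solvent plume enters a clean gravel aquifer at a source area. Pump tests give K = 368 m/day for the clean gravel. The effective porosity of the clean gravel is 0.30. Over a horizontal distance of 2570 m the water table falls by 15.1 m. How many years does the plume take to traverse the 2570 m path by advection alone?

0.976

Hydraulic gradient i = Δh / L = 15.1 / 2570 = 0.005875.
Darcy flux q = K · i = 368.0 × 0.005875 = 2.162 m/day.
Seepage velocity v = q / n_e = 2.162 / 0.30 = 7.207 m/day.
Travel time t = L / v = 2570 / 7.207 = 356.6 days = 0.9763 years.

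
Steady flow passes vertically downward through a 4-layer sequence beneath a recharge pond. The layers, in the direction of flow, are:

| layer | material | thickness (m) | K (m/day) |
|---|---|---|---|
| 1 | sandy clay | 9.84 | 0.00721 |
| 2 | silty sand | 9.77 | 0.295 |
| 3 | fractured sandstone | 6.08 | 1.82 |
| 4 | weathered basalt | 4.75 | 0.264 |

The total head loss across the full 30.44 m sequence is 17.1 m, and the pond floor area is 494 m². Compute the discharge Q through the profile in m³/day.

5.95

Flow is perpendicular to layering, so the layers act in series and the equivalent K is the thickness-weighted harmonic mean.
Total thickness L = 9.84 + 9.77 + 6.08 + 4.75 = 30.44 m.
Σ(b_i/K_i) = 9.84/0.00721 + 9.77/0.295 + 6.08/1.82 + 4.75/0.264 = 1419 d.
K_eq = L / Σ(b_i/K_i) = 30.44 / 1419 = 0.02145 m/day.
Q = K_eq · A · (Δh/L) = 0.02145 × 494 × (17.1/30.44) = 5.952 m³/day.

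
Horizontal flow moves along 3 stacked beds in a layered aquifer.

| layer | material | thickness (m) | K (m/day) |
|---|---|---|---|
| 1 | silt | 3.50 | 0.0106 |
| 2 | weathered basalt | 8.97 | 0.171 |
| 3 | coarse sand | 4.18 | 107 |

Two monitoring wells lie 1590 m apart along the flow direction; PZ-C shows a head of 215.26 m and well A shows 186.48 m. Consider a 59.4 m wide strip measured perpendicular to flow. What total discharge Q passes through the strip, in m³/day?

483

Flow is parallel to layering, so each bed carries its own Darcy discharge and the transmissivities add.
Σ(K_i·b_i) = 0.0106×3.50 + 0.171×8.97 + 107×4.18 = 448.8 m²/day.
Hydraulic gradient i = (215.26 − 186.48) / 1590 = 28.78 / 1590 = 0.01810.
Q = Σ(K_i·b_i) · W · i = 448.8 × 59.4 × 0.01810 = 482.6 m³/day.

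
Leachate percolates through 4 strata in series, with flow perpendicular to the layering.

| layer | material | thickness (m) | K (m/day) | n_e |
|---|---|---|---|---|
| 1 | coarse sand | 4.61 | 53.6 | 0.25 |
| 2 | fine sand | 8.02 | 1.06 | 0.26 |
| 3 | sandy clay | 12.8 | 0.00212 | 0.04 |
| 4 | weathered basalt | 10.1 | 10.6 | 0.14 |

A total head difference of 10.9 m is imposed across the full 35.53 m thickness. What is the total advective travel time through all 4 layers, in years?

7.84

With flow normal to the layers, continuity requires the same specific discharge q through every layer.
Σ(b_i/K_i) = 4.61/53.6 + 8.02/1.06 + 12.8/0.00212 + 10.1/10.6 = 6046 d.
q = Δh / Σ(b_i/K_i) = 10.9 / 6046 = 0.001803 m/day.
In each layer the seepage velocity is v_i = q/n_i, so the layer transit time is t_i = b_i·n_i / q:
  layer 1 (coarse sand): t_1 = 4.61 × 0.25 / 0.001803 = 639.3 d
  layer 2 (fine sand): t_2 = 8.02 × 0.26 / 0.001803 = 1157 d
  layer 3 (sandy clay): t_3 = 12.8 × 0.04 / 0.001803 = 284.0 d
  layer 4 (weathered basalt): t_4 = 10.1 × 0.14 / 0.001803 = 784.4 d
Total t = Σ t_i = 2864 days = 7.842 years.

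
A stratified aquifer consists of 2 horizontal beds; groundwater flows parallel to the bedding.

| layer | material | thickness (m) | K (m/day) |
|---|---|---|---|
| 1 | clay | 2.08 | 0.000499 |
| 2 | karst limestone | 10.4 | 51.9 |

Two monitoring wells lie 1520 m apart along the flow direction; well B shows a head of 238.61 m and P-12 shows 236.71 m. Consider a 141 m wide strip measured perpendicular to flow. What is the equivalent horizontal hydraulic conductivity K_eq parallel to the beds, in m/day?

Flow is parallel to layering, so each bed carries its own Darcy discharge and the transmissivities add.
Σ(K_i·b_i) = 0.000499×2.08 + 51.9×10.4 = 539.8 m²/day.
Total thickness b = 12.48 m, so K_eq = Σ(K_i·b_i)/b = 43.25 m/day.

43.3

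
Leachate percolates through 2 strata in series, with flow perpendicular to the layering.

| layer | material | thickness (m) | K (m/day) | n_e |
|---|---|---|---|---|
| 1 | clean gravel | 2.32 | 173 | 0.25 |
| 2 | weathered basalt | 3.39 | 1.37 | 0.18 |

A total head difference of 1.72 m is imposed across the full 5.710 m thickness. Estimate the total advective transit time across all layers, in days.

With flow normal to the layers, continuity requires the same specific discharge q through every layer.
Σ(b_i/K_i) = 2.32/173 + 3.39/1.37 = 2.488 d.
q = Δh / Σ(b_i/K_i) = 1.72 / 2.488 = 0.6914 m/day.
In each layer the seepage velocity is v_i = q/n_i, so the layer transit time is t_i = b_i·n_i / q:
  layer 1 (clean gravel): t_1 = 2.32 × 0.25 / 0.6914 = 0.8389 d
  layer 2 (weathered basalt): t_2 = 3.39 × 0.18 / 0.6914 = 0.8826 d
Total t = Σ t_i = 1.722 days.

1.72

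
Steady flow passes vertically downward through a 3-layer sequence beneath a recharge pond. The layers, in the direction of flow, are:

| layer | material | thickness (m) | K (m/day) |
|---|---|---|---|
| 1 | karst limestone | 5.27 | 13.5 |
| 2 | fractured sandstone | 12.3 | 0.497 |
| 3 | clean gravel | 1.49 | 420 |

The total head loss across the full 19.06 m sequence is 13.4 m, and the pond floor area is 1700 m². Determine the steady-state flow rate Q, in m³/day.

906

Flow is perpendicular to layering, so the layers act in series and the equivalent K is the thickness-weighted harmonic mean.
Total thickness L = 5.27 + 12.3 + 1.49 = 19.06 m.
Σ(b_i/K_i) = 5.27/13.5 + 12.3/0.497 + 1.49/420 = 25.14 d.
K_eq = L / Σ(b_i/K_i) = 19.06 / 25.14 = 0.7581 m/day.
Q = K_eq · A · (Δh/L) = 0.7581 × 1700 × (13.4/19.06) = 906.0 m³/day.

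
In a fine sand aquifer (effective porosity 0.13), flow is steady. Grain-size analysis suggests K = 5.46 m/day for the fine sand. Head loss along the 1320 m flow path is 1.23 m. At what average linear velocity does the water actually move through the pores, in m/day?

Hydraulic gradient i = Δh / L = 1.23 / 1320 = 0.0009318.
Darcy flux q = K · i = 5.460 × 0.0009318 = 0.005088 m/day.
Seepage velocity v = q / n_e = 0.005088 / 0.13 = 0.03914 m/day.

0.0391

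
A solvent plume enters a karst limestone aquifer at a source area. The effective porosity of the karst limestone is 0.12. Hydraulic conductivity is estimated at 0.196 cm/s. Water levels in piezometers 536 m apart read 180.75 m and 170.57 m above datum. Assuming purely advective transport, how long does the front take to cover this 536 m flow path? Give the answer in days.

Convert K: 0.196 cm/s × 864 = 169.3 m/day.
Hydraulic gradient i = (180.75 − 170.57) / 536 = 10.18 / 536 = 0.01899.
Darcy flux q = K · i = 169.3 × 0.01899 = 3.216 m/day.
Seepage velocity v = q / n_e = 3.216 / 0.12 = 26.80 m/day.
Travel time t = L / v = 536 / 26.80 = 20.00 days.

20.0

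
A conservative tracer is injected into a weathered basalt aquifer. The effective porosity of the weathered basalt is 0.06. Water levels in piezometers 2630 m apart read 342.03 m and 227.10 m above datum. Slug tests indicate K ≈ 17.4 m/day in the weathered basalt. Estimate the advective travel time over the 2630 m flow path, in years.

Hydraulic gradient i = (342.03 − 227.10) / 2630 = 114.93 / 2630 = 0.04370.
Darcy flux q = K · i = 17.40 × 0.04370 = 0.7604 m/day.
Seepage velocity v = q / n_e = 0.7604 / 0.06 = 12.67 m/day.
Travel time t = L / v = 2630 / 12.67 = 207.5 days = 0.5682 years.

0.568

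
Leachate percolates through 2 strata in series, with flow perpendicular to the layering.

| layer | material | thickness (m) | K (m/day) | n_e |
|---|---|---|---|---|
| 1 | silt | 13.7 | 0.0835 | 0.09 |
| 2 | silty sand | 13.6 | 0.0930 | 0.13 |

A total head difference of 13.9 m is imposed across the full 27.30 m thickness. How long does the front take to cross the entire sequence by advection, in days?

With flow normal to the layers, continuity requires the same specific discharge q through every layer.
Σ(b_i/K_i) = 13.7/0.0835 + 13.6/0.0930 = 310.3 d.
q = Δh / Σ(b_i/K_i) = 13.9 / 310.3 = 0.04479 m/day.
In each layer the seepage velocity is v_i = q/n_i, so the layer transit time is t_i = b_i·n_i / q:
  layer 1 (silt): t_1 = 13.7 × 0.09 / 0.04479 = 27.53 d
  layer 2 (silty sand): t_2 = 13.6 × 0.13 / 0.04479 = 39.47 d
Total t = Σ t_i = 67.00 days.

67.0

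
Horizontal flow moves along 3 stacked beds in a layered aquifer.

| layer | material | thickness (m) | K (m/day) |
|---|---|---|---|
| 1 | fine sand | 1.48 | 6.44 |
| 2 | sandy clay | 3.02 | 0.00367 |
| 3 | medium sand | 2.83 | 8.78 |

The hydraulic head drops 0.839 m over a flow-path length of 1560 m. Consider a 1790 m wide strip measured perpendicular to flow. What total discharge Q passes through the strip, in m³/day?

33.1

Flow is parallel to layering, so each bed carries its own Darcy discharge and the transmissivities add.
Σ(K_i·b_i) = 6.44×1.48 + 0.00367×3.02 + 8.78×2.83 = 34.39 m²/day.
Hydraulic gradient i = Δh / L = 0.839 / 1560 = 0.0005378.
Q = Σ(K_i·b_i) · W · i = 34.39 × 1790 × 0.0005378 = 33.11 m³/day.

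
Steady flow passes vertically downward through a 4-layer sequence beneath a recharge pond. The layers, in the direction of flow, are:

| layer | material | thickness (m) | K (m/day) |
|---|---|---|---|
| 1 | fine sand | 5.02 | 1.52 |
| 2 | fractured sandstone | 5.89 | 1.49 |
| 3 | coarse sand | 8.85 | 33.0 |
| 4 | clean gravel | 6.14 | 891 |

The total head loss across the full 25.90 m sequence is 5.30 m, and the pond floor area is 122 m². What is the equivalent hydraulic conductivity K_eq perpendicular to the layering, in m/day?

3.44

Flow is perpendicular to layering, so the layers act in series and the equivalent K is the thickness-weighted harmonic mean.
Total thickness L = 5.02 + 5.89 + 8.85 + 6.14 = 25.90 m.
Σ(b_i/K_i) = 5.02/1.52 + 5.89/1.49 + 8.85/33.0 + 6.14/891 = 7.531 d.
K_eq = L / Σ(b_i/K_i) = 25.90 / 7.531 = 3.439 m/day.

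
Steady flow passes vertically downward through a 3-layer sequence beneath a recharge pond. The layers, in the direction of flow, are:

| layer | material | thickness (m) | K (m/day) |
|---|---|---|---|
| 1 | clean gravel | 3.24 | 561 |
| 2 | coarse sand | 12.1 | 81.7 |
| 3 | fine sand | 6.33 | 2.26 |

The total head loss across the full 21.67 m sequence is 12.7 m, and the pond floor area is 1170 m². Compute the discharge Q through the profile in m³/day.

Flow is perpendicular to layering, so the layers act in series and the equivalent K is the thickness-weighted harmonic mean.
Total thickness L = 3.24 + 12.1 + 6.33 = 21.67 m.
Σ(b_i/K_i) = 3.24/561 + 12.1/81.7 + 6.33/2.26 = 2.955 d.
K_eq = L / Σ(b_i/K_i) = 21.67 / 2.955 = 7.334 m/day.
Q = K_eq · A · (Δh/L) = 7.334 × 1170 × (12.7/21.67) = 5029 m³/day.

5030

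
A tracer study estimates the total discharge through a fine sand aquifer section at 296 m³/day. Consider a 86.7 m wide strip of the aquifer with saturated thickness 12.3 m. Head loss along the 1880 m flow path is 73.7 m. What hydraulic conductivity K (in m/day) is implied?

Cross-sectional area A = 86.7 × 12.3 = 1066 m².
Hydraulic gradient i = Δh / L = 73.7 / 1880 = 0.03920.
From Q = K·A·i, K = Q / (A·i) = 296 / (1066 × 0.03920) = 7.080 m/day.

7.08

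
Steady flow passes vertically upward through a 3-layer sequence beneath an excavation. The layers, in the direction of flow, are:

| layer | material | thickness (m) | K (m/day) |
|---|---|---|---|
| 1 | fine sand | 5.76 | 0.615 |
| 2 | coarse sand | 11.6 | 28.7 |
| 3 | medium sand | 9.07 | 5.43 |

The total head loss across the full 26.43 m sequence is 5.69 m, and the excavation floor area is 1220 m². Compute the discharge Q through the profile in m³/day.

Flow is perpendicular to layering, so the layers act in series and the equivalent K is the thickness-weighted harmonic mean.
Total thickness L = 5.76 + 11.6 + 9.07 = 26.43 m.
Σ(b_i/K_i) = 5.76/0.615 + 11.6/28.7 + 9.07/5.43 = 11.44 d.
K_eq = L / Σ(b_i/K_i) = 26.43 / 11.44 = 2.310 m/day.
Q = K_eq · A · (Δh/L) = 2.310 × 1220 × (5.69/26.43) = 606.8 m³/day.

607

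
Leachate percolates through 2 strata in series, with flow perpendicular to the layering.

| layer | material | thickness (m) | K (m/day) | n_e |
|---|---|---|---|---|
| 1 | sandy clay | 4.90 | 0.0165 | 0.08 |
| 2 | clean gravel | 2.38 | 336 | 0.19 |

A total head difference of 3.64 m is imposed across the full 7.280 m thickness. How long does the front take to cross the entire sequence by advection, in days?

68.9

With flow normal to the layers, continuity requires the same specific discharge q through every layer.
Σ(b_i/K_i) = 4.90/0.0165 + 2.38/336 = 297.0 d.
q = Δh / Σ(b_i/K_i) = 3.64 / 297.0 = 0.01226 m/day.
In each layer the seepage velocity is v_i = q/n_i, so the layer transit time is t_i = b_i·n_i / q:
  layer 1 (sandy clay): t_1 = 4.90 × 0.08 / 0.01226 = 31.98 d
  layer 2 (clean gravel): t_2 = 2.38 × 0.19 / 0.01226 = 36.89 d
Total t = Σ t_i = 68.88 days.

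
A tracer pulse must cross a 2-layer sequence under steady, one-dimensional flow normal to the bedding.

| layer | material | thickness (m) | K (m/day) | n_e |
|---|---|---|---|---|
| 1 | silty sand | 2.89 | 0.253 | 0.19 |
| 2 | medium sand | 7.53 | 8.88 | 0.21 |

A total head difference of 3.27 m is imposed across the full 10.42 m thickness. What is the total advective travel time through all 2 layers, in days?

With flow normal to the layers, continuity requires the same specific discharge q through every layer.
Σ(b_i/K_i) = 2.89/0.253 + 7.53/8.88 = 12.27 d.
q = Δh / Σ(b_i/K_i) = 3.27 / 12.27 = 0.2665 m/day.
In each layer the seepage velocity is v_i = q/n_i, so the layer transit time is t_i = b_i·n_i / q:
  layer 1 (silty sand): t_1 = 2.89 × 0.19 / 0.2665 = 2.061 d
  layer 2 (medium sand): t_2 = 7.53 × 0.21 / 0.2665 = 5.934 d
Total t = Σ t_i = 7.994 days.

7.99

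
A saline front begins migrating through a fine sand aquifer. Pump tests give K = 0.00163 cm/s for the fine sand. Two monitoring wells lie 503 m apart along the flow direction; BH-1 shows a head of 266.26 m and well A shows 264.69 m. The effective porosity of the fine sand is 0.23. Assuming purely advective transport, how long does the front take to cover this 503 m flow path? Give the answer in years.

72.1

Convert K: 0.00163 cm/s × 864 = 1.408 m/day.
Hydraulic gradient i = (266.26 − 264.69) / 503 = 1.57 / 503 = 0.003121.
Darcy flux q = K · i = 1.408 × 0.003121 = 0.004396 m/day.
Seepage velocity v = q / n_e = 0.004396 / 0.23 = 0.01911 m/day.
Travel time t = L / v = 503 / 0.01911 = 26319 days = 72.06 years.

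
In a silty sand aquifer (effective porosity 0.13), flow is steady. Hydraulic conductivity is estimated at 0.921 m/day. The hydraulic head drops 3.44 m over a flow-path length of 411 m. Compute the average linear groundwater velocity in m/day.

0.0593

Hydraulic gradient i = Δh / L = 3.44 / 411 = 0.008370.
Darcy flux q = K · i = 0.9210 × 0.008370 = 0.007709 m/day.
Seepage velocity v = q / n_e = 0.007709 / 0.13 = 0.05930 m/day.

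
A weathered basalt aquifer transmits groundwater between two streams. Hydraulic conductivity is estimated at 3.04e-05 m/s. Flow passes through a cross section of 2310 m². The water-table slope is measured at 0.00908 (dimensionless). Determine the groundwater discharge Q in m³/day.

Convert K: 3.04e-05 m/s × 86400 = 2.627 m/day.
Hydraulic gradient i = 0.00908.
Darcy's law: Q = K · A · i = 2.627 × 2310 × 0.009080 = 55.09 m³/day.

55.1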